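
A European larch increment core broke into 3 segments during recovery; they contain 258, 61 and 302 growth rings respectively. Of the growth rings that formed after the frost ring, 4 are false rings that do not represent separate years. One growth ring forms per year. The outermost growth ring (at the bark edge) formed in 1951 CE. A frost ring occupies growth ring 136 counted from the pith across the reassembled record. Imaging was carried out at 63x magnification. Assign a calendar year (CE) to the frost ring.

1470 CE

Total growth rings = 258 + 61 + 302 = 621.
The frost ring sits at growth ring 136 from the pith, so 621 − 136 = 485 growth rings formed after it.
Excluding 4 false growth rings: 485 − 4 = 481.
1951 − 481 = 1470 CE.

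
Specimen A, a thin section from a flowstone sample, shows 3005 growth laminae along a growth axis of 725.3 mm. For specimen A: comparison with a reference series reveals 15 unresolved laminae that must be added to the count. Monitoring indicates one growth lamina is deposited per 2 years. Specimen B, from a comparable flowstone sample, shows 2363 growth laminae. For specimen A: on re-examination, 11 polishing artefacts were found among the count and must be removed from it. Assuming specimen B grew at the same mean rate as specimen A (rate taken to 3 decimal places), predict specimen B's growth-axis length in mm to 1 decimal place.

Specimen A: true growth lamina count = 3005 − 11 + 15 = 3009.
Specimen A: at 2 years per growth lamina, 3009 × 2 = 6018 years.
A: Extension rate ≈ 725.3 / 6018 = 0.121 mm per year.
Specimen B: multiplying by 2 years per growth lamina: 2363 × 2 = 4726 years. Length of B = 0.121 × 4726 = 571.8 mm.

571.8 mm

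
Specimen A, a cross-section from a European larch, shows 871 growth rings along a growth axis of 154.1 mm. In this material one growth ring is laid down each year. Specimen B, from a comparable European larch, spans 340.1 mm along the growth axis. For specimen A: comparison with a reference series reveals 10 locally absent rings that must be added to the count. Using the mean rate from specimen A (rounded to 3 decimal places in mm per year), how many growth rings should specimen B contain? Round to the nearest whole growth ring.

Specimen A: correcting the raw count gives 871 + 10 = 881 true growth rings.
A: Extension rate ≈ 154.1 / 881 = 0.175 mm/yr.
For B, 340.1 / 0.175 = 1943.43 years ≈ 1943 growth rings.

1943 growth rings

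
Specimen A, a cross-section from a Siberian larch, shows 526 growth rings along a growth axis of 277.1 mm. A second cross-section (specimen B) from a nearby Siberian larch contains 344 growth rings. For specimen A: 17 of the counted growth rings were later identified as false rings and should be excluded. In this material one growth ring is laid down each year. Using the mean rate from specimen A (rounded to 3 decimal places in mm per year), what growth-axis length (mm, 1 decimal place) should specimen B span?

187.1 mm

Specimen A: adjusted count: 526 − 17 = 509 growth rings.
A: 277.1 mm over 509 years gives 277.1 / 509 ≈ 0.544 mm/yr.
B's length ≈ 0.544 × 344 = 187.1 mm.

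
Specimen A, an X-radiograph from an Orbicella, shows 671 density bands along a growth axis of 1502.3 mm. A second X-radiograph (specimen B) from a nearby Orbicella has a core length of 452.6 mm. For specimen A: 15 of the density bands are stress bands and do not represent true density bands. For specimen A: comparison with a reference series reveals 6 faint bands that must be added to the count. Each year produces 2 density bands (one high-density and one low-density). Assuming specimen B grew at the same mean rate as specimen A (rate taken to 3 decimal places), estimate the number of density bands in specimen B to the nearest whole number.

199 density bands

Specimen A: correcting the raw count gives 671 − 15 + 6 = 662 true density bands.
Specimen A: 662 density bands at 2 per year is 662 / 2 = 331 years.
A: 1502.3 mm over 331 years gives 1502.3 / 331 ≈ 4.539 mm per year.
Specimen B: 452.6 mm / 4.539 mm per year = 99.71 years; at 2 density bands per year that is 99.71 × 2 ≈ 199 density bands.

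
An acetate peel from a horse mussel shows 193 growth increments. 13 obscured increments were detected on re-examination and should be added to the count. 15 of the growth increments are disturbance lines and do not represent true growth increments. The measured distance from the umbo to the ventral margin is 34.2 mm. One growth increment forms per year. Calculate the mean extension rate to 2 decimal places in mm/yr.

True growth increment count = 193 − 15 + 13 = 191.
Extension rate ≈ 34.2 / 191 = 0.18 mm/yr.

0.18 mm/yr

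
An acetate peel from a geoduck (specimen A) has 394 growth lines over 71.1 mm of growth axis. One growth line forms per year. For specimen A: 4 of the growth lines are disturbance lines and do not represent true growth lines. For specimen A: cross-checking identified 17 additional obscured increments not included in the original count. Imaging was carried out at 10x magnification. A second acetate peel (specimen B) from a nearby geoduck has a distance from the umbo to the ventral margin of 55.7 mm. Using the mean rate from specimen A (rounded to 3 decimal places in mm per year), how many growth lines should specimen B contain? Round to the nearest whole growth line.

Specimen A: after corrections the count is 394 − 4 + 17 = 407 growth lines.
A: 71.1 mm over 407 years gives 71.1 / 407 ≈ 0.175 mm/yr.
B spans 55.7 / 0.175 = 318.29 years ≈ 318 growth lines.

318 growth lines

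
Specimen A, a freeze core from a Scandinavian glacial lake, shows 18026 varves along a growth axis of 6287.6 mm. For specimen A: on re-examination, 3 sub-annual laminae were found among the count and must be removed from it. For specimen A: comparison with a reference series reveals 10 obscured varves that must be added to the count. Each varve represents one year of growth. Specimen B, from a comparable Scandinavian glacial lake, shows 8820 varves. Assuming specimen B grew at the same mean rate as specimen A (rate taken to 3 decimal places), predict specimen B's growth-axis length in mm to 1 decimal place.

Specimen A: adjusted count: 18026 − 3 + 10 = 18033 varves.
A: 6287.6 mm over 18033 years gives 6287.6 / 18033 ≈ 0.349 mm/yr.
B's length ≈ 0.349 × 8820 = 3078.2 mm.

3078.2 mm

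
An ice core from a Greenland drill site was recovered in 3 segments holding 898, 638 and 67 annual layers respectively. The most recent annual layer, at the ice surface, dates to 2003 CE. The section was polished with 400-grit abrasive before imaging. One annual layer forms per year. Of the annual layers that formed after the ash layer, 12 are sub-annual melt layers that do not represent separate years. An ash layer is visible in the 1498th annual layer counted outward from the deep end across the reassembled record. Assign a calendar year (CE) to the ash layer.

1910 CE

Total annual layers = 898 + 638 + 67 = 1603.
1603 − 1498 = 105 annual layers lie beyond the ash layer toward the ice surface.
Excluding 12 false annual layers: 105 − 12 = 93.
The annual layer at the ice surface is 2003 CE, so the ash layer dates to 2003 − 93 = 1910 CE.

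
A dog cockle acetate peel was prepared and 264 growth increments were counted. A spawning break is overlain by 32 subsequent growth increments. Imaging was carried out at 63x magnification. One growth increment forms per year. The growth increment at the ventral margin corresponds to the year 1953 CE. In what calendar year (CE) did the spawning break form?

32 growth increments post-date the spawning break.
Counting back 32 years from 1953 CE places the spawning break in 1953 − 32 = 1921 CE.

1921 CE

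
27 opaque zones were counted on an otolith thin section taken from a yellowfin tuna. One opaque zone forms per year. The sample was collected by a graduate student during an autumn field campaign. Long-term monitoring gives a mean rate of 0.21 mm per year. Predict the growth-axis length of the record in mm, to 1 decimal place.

The record spans 27 years at 0.21 mm per year.
Predicted length = 0.21 mm/year × 27 years = 5.7 mm.

5.7 mm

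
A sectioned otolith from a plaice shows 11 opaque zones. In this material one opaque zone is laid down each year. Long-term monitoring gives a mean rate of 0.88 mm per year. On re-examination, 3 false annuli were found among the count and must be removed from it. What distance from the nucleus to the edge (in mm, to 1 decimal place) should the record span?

Adjusted count: 11 − 3 = 8 opaque zones.
8 years at 0.88 mm/year gives 0.88 × 8 = 7.0 mm.

7.0 mm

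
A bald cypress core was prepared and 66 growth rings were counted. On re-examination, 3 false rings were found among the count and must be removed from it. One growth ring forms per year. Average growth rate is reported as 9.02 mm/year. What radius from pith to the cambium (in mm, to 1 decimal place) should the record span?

568.3 mm

Adjusted count: 66 − 3 = 63 growth rings.
Predicted length = 9.02 mm/year × 63 years = 568.3 mm.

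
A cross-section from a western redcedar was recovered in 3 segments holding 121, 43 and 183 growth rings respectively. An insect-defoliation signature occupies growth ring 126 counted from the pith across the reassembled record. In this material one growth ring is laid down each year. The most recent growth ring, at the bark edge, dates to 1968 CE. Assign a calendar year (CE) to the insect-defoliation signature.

Total growth rings = 121 + 43 + 183 = 347.
Between growth ring 126 and the bark edge there are 347 − 126 = 221 growth rings.
1968 − 221 = 1747 CE.

1747 CE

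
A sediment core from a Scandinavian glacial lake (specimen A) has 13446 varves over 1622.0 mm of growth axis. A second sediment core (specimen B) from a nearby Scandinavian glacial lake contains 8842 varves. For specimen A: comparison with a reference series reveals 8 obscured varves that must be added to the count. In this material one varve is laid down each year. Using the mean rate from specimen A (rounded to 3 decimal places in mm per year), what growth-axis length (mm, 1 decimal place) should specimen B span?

1069.9 mm

Specimen A: adjusted count: 13446 + 8 = 13454 varves.
A: Extension rate ≈ 1622.0 / 13454 = 0.121 mm/yr.
For B, 0.121 mm/year × 8842 years = 1069.9 mm.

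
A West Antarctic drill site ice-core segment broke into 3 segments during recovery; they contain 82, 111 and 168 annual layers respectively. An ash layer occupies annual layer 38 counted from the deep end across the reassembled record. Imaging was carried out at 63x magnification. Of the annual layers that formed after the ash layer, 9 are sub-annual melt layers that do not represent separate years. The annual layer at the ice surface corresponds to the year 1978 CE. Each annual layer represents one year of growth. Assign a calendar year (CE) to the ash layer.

Total annual layers = 82 + 111 + 168 = 361.
The ash layer sits at annual layer 38 from the deep end, so 361 − 38 = 323 annual layers formed after it.
Removing the 9 false annual layers leaves 323 − 9 = 314 true annual layers beyond the ash layer.
The annual layer at the ice surface is 1978 CE, so the ash layer dates to 1978 − 314 = 1664 CE.

1664 CE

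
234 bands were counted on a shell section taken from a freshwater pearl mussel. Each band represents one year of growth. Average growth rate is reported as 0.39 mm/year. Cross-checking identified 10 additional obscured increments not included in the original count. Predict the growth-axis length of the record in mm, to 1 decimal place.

Correcting the raw count gives 234 + 10 = 244 true bands.
244 years at 0.39 mm/year gives 0.39 × 244 = 95.2 mm.

95.2 mm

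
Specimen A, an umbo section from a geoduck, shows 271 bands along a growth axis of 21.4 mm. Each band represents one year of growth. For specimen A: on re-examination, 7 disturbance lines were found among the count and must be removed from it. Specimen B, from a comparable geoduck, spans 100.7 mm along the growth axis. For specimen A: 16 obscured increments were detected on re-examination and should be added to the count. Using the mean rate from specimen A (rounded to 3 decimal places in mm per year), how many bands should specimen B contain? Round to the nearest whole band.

Specimen A: after corrections the count is 271 − 7 + 16 = 280 bands.
A: Extension rate ≈ 21.4 / 280 = 0.076 mm/yr.
B spans 100.7 / 0.076 = 1325.00 years ≈ 1325 bands.

1325 bands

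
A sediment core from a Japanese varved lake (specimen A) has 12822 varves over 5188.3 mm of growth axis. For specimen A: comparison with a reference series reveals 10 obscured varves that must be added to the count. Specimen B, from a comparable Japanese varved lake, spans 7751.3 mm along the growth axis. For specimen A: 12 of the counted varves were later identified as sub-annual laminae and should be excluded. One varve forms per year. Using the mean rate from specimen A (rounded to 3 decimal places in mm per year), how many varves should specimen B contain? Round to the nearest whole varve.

19139 varves

Specimen A: true varve count = 12822 − 12 + 10 = 12820.
A: Extension rate ≈ 5188.3 / 12820 = 0.405 mm per year.
For B, 7751.3 / 0.405 = 19139.01 years ≈ 19139 varves.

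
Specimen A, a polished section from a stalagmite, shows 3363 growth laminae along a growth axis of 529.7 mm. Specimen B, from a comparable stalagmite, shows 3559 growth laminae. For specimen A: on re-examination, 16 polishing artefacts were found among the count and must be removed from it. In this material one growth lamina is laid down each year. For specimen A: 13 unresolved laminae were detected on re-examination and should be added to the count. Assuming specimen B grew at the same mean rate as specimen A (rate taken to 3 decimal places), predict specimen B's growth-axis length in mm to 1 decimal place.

562.3 mm

Specimen A: after corrections the count is 3363 − 16 + 13 = 3360 growth laminae.
A: Extension rate ≈ 529.7 / 3360 = 0.158 mm/year.
For B, 0.158 mm/year × 3559 years = 562.3 mm.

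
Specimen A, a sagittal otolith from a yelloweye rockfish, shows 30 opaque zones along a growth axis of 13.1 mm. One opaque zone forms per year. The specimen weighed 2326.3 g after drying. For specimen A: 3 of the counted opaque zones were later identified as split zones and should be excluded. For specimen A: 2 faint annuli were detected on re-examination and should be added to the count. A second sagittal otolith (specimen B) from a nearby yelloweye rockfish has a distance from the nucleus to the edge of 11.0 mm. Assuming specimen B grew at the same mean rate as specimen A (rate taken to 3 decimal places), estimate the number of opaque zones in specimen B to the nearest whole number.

24 opaque zones

Specimen A: after corrections the count is 30 − 3 + 2 = 29 opaque zones.
A: Mean rate = 13.1 mm / 29 years ≈ 0.452 mm per year.
B spans 11.0 / 0.452 = 24.34 years ≈ 24 opaque zones.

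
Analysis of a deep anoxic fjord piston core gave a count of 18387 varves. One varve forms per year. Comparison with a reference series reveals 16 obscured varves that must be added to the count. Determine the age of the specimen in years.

After corrections the count is 18387 + 16 = 18403 varves.
One varve per year makes the duration 18403 years.

18403 years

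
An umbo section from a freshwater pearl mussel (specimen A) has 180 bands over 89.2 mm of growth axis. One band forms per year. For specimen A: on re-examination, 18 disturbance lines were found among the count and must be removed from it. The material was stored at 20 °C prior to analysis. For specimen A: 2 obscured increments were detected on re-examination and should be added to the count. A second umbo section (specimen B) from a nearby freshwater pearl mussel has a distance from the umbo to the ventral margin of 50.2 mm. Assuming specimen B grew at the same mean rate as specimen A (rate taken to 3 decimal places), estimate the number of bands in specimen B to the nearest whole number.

92 bands

Specimen A: correcting the raw count gives 180 − 18 + 2 = 164 true bands.
A: Extension rate ≈ 89.2 / 164 = 0.544 mm per year.
B spans 50.2 / 0.544 = 92.28 years ≈ 92 bands.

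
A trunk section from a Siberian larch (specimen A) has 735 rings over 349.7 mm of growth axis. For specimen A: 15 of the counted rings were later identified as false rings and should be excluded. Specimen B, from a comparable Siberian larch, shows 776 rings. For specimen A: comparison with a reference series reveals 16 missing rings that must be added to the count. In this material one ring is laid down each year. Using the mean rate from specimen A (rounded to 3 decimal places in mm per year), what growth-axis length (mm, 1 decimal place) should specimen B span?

Specimen A: after corrections the count is 735 − 15 + 16 = 736 rings.
A: Mean rate = 349.7 mm / 736 years ≈ 0.475 mm per year.
For B, 0.475 mm/year × 776 years = 368.6 mm.

368.6 mm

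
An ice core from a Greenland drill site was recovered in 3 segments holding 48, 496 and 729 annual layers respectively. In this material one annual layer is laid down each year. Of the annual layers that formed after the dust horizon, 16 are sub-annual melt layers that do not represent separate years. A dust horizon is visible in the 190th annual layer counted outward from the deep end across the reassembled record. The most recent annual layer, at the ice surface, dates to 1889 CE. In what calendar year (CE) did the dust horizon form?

822 CE

Total annual layers = 48 + 496 + 729 = 1273.
1273 − 190 = 1083 annual layers lie beyond the dust horizon toward the ice surface.
1083 − 16 false = 1067 true annual layers after the dust horizon.
The annual layer at the ice surface is 1889 CE, so the dust horizon dates to 1889 − 1067 = 822 CE.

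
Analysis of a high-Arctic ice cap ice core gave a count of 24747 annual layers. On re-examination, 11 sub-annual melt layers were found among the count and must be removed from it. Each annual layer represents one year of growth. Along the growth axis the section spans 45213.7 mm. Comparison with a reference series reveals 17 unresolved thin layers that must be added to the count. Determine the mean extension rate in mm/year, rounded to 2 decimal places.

True annual layer count = 24747 − 11 + 17 = 24753.
Extension rate ≈ 45213.7 / 24753 = 1.83 mm/year.

1.83 mm/year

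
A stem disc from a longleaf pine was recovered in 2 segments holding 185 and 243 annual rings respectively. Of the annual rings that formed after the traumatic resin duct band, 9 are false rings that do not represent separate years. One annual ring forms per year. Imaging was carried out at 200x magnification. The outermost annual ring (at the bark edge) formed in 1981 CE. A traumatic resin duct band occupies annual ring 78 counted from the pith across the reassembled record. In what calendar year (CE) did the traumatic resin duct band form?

Total annual rings = 185 + 243 = 428.
Between annual ring 78 and the bark edge there are 428 − 78 = 350 annual rings.
Removing the 9 false annual rings leaves 350 − 9 = 341 true annual rings beyond the traumatic resin duct band.
Counting back 341 years from 1981 CE places the traumatic resin duct band in 1981 − 341 = 1640 CE.

1640 CE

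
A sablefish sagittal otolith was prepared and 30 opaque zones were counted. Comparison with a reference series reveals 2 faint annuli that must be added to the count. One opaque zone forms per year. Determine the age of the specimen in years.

32 years

Correcting the raw count gives 30 + 2 = 32 true opaque zones.
With a one-to-one opaque zone periodicity this is 32 years.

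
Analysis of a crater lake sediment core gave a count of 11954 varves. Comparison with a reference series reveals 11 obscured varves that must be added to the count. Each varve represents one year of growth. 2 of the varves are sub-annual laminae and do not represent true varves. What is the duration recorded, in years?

Correcting the raw count gives 11954 − 2 + 11 = 11963 true varves.
At one varve per year, that is 11963 years.

11963 years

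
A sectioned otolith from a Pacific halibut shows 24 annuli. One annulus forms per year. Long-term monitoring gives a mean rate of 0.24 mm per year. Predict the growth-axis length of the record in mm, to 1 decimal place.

24 years of growth are recorded.
24 years at 0.24 mm/year gives 0.24 × 24 = 5.8 mm.

5.8 mm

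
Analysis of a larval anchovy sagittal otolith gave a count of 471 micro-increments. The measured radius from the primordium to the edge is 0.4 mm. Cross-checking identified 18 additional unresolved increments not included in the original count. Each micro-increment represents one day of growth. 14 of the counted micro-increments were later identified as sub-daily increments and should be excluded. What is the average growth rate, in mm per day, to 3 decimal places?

0.001 mm per day

After corrections the count is 471 − 14 + 18 = 475 micro-increments.
0.4 mm over 475 days gives 0.4 / 475 ≈ 0.001 mm per day.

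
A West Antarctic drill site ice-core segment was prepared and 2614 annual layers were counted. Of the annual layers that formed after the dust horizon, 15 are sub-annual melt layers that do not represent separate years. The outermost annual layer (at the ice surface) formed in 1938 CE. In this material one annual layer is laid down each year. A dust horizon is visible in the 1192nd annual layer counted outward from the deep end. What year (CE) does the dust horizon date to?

531 CE

The dust horizon sits at annual layer 1192 from the deep end, so 2614 − 1192 = 1422 annual layers formed after it.
1422 − 15 false = 1407 true annual layers after the dust horizon.
1938 − 1407 = 531 CE.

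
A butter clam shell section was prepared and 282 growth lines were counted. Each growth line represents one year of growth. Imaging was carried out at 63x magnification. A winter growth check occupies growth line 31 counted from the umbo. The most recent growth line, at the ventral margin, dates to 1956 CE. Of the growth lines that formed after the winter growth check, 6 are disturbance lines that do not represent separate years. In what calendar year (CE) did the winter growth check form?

1711 CE

Between growth line 31 and the ventral margin there are 282 − 31 = 251 growth lines.
251 − 6 false = 245 true growth lines after the winter growth check.
Counting back 245 years from 1956 CE places the winter growth check in 1956 − 245 = 1711 CE.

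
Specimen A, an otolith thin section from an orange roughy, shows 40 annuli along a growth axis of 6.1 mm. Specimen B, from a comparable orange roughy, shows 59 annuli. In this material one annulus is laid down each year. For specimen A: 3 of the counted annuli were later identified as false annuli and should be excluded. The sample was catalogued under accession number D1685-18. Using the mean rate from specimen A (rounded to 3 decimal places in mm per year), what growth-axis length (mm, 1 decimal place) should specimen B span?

Specimen A: after corrections the count is 40 − 3 = 37 annuli.
A: Mean rate = 6.1 mm / 37 years ≈ 0.165 mm per year.
B's length ≈ 0.165 × 59 = 9.7 mm.

9.7 mm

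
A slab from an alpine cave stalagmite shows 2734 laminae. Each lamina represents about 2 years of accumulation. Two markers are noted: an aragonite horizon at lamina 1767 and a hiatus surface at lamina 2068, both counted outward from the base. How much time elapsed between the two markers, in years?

602 years

The two markers are separated by 2068 − 1767 = 301 laminae.
301 laminae at 2 years each span 301 × 2 = 602 years.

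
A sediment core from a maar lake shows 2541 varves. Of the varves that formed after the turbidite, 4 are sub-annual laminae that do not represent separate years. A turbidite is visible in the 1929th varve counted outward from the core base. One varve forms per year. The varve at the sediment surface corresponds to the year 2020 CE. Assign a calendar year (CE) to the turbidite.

1412 CE

The turbidite sits at varve 1929 from the core base, so 2541 − 1929 = 612 varves formed after it.
Removing the 4 false varves leaves 612 − 4 = 608 true varves beyond the turbidite.
Counting back 608 years from 2020 CE places the turbidite in 2020 − 608 = 1412 CE.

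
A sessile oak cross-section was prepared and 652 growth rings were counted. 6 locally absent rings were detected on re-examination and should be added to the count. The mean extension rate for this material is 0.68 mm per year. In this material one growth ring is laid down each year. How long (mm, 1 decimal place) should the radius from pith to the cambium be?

Correcting the raw count gives 652 + 6 = 658 true growth rings.
Predicted length = 0.68 mm/year × 658 years = 447.4 mm.

447.4 mm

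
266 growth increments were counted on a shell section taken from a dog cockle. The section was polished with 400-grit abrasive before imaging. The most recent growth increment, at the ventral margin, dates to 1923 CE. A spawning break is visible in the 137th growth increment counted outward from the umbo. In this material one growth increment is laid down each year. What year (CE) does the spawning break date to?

The spawning break sits at growth increment 137 from the umbo, so 266 − 137 = 129 growth increments formed after it.
The growth increment at the ventral margin is 1923 CE, so the spawning break dates to 1923 − 129 = 1794 CE.

1794 CE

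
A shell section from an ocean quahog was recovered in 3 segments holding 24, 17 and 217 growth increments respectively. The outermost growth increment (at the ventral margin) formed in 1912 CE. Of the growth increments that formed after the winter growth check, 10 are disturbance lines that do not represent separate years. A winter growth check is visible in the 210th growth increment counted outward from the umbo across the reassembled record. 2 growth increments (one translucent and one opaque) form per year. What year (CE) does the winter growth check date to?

Total growth increments = 24 + 17 + 217 = 258.
Between growth increment 210 and the ventral margin there are 258 − 210 = 48 growth increments.
48 − 10 false = 38 true growth increments after the winter growth check.
38 growth increments at 2 per year is 38 / 2 = 19 years.
The growth increment at the ventral margin is 1912 CE, so the winter growth check dates to 1912 − 19 = 1893 CE.

1893 CE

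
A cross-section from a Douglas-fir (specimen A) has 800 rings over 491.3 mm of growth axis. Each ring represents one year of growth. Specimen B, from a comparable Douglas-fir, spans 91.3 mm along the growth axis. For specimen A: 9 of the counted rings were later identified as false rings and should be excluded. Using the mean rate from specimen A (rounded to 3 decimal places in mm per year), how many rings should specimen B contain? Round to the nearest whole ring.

147 rings

Specimen A: true ring count = 800 − 9 = 791.
A: Mean rate = 491.3 mm / 791 years ≈ 0.621 mm/yr.
For B, 91.3 / 0.621 = 147.02 years ≈ 147 rings.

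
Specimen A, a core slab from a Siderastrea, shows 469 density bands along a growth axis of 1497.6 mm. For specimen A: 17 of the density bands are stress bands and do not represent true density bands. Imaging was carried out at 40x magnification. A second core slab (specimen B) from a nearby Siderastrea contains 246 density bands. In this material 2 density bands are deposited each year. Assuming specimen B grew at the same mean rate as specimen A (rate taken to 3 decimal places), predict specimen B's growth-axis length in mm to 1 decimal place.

815.1 mm

Specimen A: correcting the raw count gives 469 − 17 = 452 true density bands.
Specimen A: dividing by 2 density bands per year: 452 / 2 = 226 years.
A: Extension rate ≈ 1497.6 / 226 = 6.627 mm/yr.
Specimen B: dividing by 2 density bands per year: 246 / 2 = 123 years. For B, 6.627 mm/year × 123 years = 815.1 mm.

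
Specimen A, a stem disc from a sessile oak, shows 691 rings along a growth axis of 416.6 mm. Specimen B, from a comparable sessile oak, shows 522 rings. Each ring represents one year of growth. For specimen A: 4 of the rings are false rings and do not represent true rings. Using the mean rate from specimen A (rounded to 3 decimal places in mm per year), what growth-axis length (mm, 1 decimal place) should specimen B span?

Specimen A: after corrections the count is 691 − 4 = 687 rings.
A: Mean rate = 416.6 mm / 687 years ≈ 0.606 mm per year.
B's length ≈ 0.606 × 522 = 316.3 mm.

316.3 mm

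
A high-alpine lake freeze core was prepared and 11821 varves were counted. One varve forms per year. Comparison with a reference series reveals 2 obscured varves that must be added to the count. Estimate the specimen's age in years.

11823 years

True varve count = 11821 + 2 = 11823.
One varve per year makes the duration 11823 years.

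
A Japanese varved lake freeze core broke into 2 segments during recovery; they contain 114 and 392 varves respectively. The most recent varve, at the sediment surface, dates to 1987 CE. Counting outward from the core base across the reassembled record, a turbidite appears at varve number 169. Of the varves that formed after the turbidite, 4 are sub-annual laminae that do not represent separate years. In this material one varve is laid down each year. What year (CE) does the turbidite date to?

1654 CE

Total varves = 114 + 392 = 506.
The turbidite sits at varve 169 from the core base, so 506 − 169 = 337 varves formed after it.
Excluding 4 false varves: 337 − 4 = 333.
Counting back 333 years from 1987 CE places the turbidite in 1987 − 333 = 1654 CE.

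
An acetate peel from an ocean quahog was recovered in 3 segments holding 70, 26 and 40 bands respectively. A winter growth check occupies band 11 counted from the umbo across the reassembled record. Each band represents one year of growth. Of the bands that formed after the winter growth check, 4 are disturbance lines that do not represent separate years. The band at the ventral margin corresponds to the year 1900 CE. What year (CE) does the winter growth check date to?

Total bands = 70 + 26 + 40 = 136.
136 − 11 = 125 bands lie beyond the winter growth check toward the ventral margin.
Removing the 4 false bands leaves 125 − 4 = 121 true bands beyond the winter growth check.
Counting back 121 years from 1900 CE places the winter growth check in 1900 − 121 = 1779 CE.

1779 CE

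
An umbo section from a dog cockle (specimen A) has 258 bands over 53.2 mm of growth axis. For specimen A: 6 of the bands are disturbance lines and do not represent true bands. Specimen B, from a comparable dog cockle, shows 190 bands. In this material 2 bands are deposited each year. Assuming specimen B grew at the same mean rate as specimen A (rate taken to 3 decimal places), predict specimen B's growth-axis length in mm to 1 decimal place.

40.1 mm

Specimen A: adjusted count: 258 − 6 = 252 bands.
Specimen A: 252 bands at 2 per year is 252 / 2 = 126 years.
A: Extension rate ≈ 53.2 / 126 = 0.422 mm per year.
Specimen B: with 2 bands per year, 190 / 2 = 95 years. B's length ≈ 0.422 × 95 = 40.1 mm.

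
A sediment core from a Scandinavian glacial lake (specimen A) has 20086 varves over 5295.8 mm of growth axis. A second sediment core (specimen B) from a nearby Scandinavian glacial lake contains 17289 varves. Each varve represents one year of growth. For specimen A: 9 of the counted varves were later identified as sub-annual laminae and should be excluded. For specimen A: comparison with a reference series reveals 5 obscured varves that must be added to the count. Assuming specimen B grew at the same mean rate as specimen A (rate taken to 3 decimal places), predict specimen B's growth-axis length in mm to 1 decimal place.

Specimen A: after corrections the count is 20086 − 9 + 5 = 20082 varves.
A: Mean rate = 5295.8 mm / 20082 years ≈ 0.264 mm per year.
For B, 0.264 mm/year × 17289 years = 4564.3 mm.

4564.3 mm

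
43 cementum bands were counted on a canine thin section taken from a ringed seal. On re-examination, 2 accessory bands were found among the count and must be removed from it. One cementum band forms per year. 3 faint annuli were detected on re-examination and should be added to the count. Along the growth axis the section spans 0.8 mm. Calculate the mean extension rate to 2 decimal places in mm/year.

True cementum band count = 43 − 2 + 3 = 44.
Mean rate = 0.8 mm / 44 years ≈ 0.02 mm/year.

0.02 mm/year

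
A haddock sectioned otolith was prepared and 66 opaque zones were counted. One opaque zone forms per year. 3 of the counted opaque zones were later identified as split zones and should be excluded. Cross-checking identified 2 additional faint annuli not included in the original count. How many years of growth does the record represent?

65 yr

Correcting the raw count gives 66 − 3 + 2 = 65 true opaque zones.
At one opaque zone per year, that is 65 years.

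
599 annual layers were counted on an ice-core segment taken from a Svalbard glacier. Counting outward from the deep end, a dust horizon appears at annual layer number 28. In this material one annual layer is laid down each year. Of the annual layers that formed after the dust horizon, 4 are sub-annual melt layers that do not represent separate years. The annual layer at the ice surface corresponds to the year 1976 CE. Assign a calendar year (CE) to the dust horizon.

1409 CE

The dust horizon sits at annual layer 28 from the deep end, so 599 − 28 = 571 annual layers formed after it.
Removing the 4 false annual layers leaves 571 − 4 = 567 true annual layers beyond the dust horizon.
The annual layer at the ice surface is 1976 CE, so the dust horizon dates to 1976 − 567 = 1409 CE.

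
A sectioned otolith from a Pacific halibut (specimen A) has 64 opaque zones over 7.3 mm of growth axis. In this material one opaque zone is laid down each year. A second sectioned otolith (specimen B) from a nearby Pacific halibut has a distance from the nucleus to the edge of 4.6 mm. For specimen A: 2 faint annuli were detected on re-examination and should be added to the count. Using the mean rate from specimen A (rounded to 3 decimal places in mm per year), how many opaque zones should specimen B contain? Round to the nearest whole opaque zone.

Specimen A: after corrections the count is 64 + 2 = 66 opaque zones.
A: Mean rate = 7.3 mm / 66 years ≈ 0.111 mm/year.
For B, 4.6 / 0.111 = 41.44 years ≈ 41 opaque zones.

41 opaque zones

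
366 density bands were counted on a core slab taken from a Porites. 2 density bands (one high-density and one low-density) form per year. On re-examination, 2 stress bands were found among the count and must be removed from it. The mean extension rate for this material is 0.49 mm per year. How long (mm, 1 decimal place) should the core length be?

89.2 mm

Adjusted count: 366 − 2 = 364 density bands.
364 density bands at 2 per year is 364 / 2 = 182 years.
Predicted length = 0.49 mm/year × 182 years = 89.2 mm.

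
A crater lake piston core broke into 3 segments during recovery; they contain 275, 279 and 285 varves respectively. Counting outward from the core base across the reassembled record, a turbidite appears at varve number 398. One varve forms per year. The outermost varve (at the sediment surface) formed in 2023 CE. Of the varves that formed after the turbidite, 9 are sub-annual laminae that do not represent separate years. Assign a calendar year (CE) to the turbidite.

Total varves = 275 + 279 + 285 = 839.
Between varve 398 and the sediment surface there are 839 − 398 = 441 varves.
Removing the 9 false varves leaves 441 − 9 = 432 true varves beyond the turbidite.
Counting back 432 years from 2023 CE places the turbidite in 2023 − 432 = 1591 CE.

1591 CE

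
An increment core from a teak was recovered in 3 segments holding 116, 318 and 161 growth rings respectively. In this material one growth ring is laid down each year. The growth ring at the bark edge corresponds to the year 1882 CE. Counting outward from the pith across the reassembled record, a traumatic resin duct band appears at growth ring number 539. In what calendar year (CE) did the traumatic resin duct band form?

Total growth rings = 116 + 318 + 161 = 595.
595 − 539 = 56 growth rings lie beyond the traumatic resin duct band toward the bark edge.
Counting back 56 years from 1882 CE places the traumatic resin duct band in 1882 − 56 = 1826 CE.

1826 CE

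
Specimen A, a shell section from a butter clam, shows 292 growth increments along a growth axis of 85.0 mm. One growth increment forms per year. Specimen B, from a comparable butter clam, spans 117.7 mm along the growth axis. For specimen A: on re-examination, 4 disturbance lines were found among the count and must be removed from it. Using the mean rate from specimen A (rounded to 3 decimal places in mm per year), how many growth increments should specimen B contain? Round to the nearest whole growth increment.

399 growth increments

Specimen A: after corrections the count is 292 − 4 = 288 growth increments.
A: 85.0 mm over 288 years gives 85.0 / 288 ≈ 0.295 mm/yr.
B spans 117.7 / 0.295 = 398.98 years ≈ 399 growth increments.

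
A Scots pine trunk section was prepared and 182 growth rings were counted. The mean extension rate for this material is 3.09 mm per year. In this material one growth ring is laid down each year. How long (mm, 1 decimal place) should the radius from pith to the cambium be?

562.4 mm

182 years of growth are recorded.
Length ≈ 3.09 × 182 = 562.4 mm.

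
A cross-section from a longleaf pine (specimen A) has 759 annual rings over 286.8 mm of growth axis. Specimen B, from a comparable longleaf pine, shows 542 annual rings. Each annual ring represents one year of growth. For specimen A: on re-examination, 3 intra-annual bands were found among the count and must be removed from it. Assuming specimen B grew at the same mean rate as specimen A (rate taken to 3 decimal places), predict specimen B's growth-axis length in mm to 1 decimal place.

205.4 mm

Specimen A: adjusted count: 759 − 3 = 756 annual rings.
A: Mean rate = 286.8 mm / 756 years ≈ 0.379 mm per year.
B's length ≈ 0.379 × 542 = 205.4 mm.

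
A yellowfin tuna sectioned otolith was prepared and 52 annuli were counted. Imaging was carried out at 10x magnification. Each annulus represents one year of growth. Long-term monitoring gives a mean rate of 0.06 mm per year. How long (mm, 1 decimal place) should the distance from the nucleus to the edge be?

3.1 mm

The record spans 52 years at 0.06 mm per year.
Predicted length = 0.06 mm/year × 52 years = 3.1 mm.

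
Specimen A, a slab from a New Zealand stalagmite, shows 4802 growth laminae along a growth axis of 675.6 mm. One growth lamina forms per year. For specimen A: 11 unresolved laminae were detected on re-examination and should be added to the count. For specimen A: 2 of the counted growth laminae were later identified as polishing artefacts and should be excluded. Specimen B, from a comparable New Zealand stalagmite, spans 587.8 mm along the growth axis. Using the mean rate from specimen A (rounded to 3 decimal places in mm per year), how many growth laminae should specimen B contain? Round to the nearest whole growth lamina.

Specimen A: after corrections the count is 4802 − 2 + 11 = 4811 growth laminae.
A: Extension rate ≈ 675.6 / 4811 = 0.140 mm per year.
For B, 587.8 / 0.140 = 4198.57 years ≈ 4199 growth laminae.

4199 growth laminae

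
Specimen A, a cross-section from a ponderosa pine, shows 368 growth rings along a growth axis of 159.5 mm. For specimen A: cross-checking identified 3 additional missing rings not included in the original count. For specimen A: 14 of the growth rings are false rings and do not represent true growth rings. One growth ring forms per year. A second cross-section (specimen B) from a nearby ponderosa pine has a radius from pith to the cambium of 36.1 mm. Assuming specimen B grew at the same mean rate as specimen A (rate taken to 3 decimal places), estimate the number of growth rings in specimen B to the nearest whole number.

81 growth rings

Specimen A: correcting the raw count gives 368 − 14 + 3 = 357 true growth rings.
A: Extension rate ≈ 159.5 / 357 = 0.447 mm per year.
For B, 36.1 / 0.447 = 80.76 years ≈ 81 growth rings.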